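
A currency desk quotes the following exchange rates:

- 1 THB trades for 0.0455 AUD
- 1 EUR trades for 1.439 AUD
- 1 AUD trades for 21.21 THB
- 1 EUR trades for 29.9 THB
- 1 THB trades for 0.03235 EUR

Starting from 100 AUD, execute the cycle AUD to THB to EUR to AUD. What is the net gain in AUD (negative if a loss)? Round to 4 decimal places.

-1.2640

100 AUD × 21.21 = 2121 THB
2121 THB × 0.03235 = 68.61435 EUR
68.61435 EUR × 1.439 = 98.73604965 AUD
Net change: 98.73604965 − 100 = -1.26395035 AUD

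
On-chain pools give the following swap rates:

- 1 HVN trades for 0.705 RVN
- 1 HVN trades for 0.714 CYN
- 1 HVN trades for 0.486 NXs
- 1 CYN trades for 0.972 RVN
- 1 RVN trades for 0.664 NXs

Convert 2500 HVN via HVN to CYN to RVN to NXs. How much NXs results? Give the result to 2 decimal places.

1152.05

2500 HVN × 0.714 = 1785 CYN
1785 CYN × 0.972 = 1735.02 RVN
1735.02 RVN × 0.664 = 1152.05328 NXs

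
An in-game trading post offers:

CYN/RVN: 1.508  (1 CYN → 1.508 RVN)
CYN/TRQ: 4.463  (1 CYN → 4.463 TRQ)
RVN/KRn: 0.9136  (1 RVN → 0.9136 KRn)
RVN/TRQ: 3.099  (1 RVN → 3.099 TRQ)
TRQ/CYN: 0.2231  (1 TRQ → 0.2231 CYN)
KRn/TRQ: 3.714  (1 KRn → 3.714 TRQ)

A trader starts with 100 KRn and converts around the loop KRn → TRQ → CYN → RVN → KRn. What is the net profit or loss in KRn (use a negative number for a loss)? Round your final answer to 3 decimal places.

14.156

100 KRn × 3.714 = 371.4 TRQ
371.4 TRQ × 0.2231 = 82.85934 CYN
82.85934 CYN × 1.508 = 124.95188472 RVN
124.95188472 RVN × 0.9136 = 114.156041880192 KRn
Net change: 114.156041880192 − 100 = 14.156041880192 KRn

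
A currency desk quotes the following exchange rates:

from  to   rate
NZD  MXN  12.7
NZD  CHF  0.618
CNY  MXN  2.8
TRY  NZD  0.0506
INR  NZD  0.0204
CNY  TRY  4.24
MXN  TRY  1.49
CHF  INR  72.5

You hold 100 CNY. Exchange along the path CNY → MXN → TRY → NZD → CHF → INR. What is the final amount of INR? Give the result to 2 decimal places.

945.85

100 CNY × 2.8 = 280 MXN
280 MXN × 1.49 = 417.2 TRY
417.2 TRY × 0.0506 = 21.11032 NZD
21.11032 NZD × 0.618 = 13.04617776 CHF
13.04617776 CHF × 72.5 = 945.8478876 INR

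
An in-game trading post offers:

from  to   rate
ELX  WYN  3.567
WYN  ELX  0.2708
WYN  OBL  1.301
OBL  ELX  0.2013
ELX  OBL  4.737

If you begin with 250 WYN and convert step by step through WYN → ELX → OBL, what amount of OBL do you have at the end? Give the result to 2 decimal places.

250 WYN × 0.2708 = 67.7 ELX
67.7 ELX × 4.737 = 320.6949 OBL

320.69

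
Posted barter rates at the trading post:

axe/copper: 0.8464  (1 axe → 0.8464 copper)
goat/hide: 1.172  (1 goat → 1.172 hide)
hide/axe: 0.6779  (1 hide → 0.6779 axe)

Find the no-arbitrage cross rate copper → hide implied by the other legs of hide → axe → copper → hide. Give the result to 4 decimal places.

Known legs of the cycle: 0.6779 × 0.8464 = 0.57377456
For no arbitrage the full-cycle product must be 1, so the missing rate is 1 / 0.57377456 ≈ 1.742845.

1.7428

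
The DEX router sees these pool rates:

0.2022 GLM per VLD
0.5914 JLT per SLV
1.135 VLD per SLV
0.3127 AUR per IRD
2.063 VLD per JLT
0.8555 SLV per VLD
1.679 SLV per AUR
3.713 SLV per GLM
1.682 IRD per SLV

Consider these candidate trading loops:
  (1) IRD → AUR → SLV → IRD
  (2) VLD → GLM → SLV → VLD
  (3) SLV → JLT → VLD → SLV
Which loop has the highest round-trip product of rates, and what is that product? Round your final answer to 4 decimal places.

1.0438

(1) 0.3127 × 1.679 × 1.682 = 0.88309
(2) 0.2022 × 3.713 × 1.135 = 0.85212
(3) 0.5914 × 2.063 × 0.8555 = 1.04376
Highest is cycle (3) at 1.0438 (>1, arbitrage).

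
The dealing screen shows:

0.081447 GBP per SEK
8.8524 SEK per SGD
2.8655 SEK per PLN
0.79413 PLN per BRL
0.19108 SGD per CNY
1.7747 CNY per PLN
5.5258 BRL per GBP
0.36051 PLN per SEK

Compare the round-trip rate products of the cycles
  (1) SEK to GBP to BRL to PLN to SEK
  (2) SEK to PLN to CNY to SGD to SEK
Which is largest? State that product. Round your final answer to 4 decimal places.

(1) 0.081447 × 5.5258 × 0.79413 × 2.8655 = 1.02415
(2) 0.36051 × 1.7747 × 0.19108 × 8.8524 = 1.08223
Highest is cycle (2) at 1.0822 (>1, arbitrage).

1.0822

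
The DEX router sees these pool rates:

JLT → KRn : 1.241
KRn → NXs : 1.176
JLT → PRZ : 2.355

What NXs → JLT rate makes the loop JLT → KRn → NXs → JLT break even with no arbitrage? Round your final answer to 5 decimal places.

0.68521

Known legs of the cycle: 1.241 × 1.176 = 1.459416
For no arbitrage the full-cycle product must be 1, so the missing rate is 1 / 1.459416 ≈ 0.6852056.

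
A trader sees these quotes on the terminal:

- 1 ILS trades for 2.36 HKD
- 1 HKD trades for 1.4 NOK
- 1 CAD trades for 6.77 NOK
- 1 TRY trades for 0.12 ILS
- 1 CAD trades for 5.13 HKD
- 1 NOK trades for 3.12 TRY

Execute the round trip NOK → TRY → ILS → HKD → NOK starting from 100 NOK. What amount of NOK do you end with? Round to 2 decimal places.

123.70

100 NOK × 3.12 = 312 TRY
312 TRY × 0.12 = 37.44 ILS
37.44 ILS × 2.36 = 88.3584 HKD
88.3584 HKD × 1.4 = 123.70176 NOK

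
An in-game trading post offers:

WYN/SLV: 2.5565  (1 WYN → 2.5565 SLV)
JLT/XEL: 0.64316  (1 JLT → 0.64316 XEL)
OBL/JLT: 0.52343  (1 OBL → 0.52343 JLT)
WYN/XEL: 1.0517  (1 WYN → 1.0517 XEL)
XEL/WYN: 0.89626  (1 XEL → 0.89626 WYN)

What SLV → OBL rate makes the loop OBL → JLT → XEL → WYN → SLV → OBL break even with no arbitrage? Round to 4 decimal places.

1.2964

Known legs of the cycle: 0.52343 × 0.64316 × 0.89626 × 2.5565 = 0.771360593359549172
For no arbitrage the full-cycle product must be 1, so the missing rate is 1 / 0.771360593359549172 ≈ 1.296411.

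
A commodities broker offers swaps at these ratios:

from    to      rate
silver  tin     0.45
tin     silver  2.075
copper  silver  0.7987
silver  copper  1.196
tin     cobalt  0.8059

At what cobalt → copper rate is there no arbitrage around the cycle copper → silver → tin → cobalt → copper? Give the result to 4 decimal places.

Known legs of the cycle: 0.7987 × 0.45 × 0.8059 = 0.2896525485
For no arbitrage the full-cycle product must be 1, so the missing rate is 1 / 0.2896525485 ≈ 3.452412.

3.4524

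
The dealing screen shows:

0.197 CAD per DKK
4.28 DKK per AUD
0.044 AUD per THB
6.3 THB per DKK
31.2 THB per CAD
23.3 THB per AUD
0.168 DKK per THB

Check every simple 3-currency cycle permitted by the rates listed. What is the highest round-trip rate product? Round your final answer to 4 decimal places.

DKK→THB→AUD→DKK: 6.3 × 0.044 × 4.28 = 1.18642
DKK→CAD→THB→DKK: 0.197 × 31.2 × 0.168 = 1.03260
Maximum is DKK→THB→AUD→DKK at 1.1864; arbitrage exists.

1.1864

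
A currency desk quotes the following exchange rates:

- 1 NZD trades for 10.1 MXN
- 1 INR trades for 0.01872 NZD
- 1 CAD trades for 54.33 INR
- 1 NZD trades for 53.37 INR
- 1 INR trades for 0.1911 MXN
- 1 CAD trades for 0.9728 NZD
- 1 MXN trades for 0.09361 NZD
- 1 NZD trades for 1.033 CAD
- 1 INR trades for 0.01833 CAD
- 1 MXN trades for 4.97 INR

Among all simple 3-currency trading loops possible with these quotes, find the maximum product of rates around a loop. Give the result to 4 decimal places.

1.0506

NZD→CAD→INR→NZD: 1.033 × 54.33 × 0.01872 = 1.05062
MXN→NZD→INR→MXN: 0.09361 × 53.37 × 0.1911 = 0.95473
NZD→INR→CAD→NZD: 53.37 × 0.01833 × 0.9728 = 0.95166
MXN→INR→NZD→MXN: 4.97 × 0.01872 × 10.1 = 0.93969
Maximum is NZD→CAD→INR→NZD at 1.0506; arbitrage exists.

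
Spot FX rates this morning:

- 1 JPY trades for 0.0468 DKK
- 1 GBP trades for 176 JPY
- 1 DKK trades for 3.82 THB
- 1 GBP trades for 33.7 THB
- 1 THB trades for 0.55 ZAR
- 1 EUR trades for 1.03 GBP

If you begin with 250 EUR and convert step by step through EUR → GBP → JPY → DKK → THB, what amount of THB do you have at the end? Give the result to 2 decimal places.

250 EUR × 1.03 = 257.5 GBP
257.5 GBP × 176 = 45320 JPY
45320 JPY × 0.0468 = 2120.976 DKK
2120.976 DKK × 3.82 = 8102.12832 THB

8102.13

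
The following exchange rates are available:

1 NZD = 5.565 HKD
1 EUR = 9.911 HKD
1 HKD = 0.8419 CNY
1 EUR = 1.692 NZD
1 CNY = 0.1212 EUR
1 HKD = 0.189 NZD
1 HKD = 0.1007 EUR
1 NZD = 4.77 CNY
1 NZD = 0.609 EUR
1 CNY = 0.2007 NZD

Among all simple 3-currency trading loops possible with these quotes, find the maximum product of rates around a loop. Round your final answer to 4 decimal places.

1.1408

NZD→EUR→HKD→NZD: 0.609 × 9.911 × 0.189 = 1.14077
CNY→EUR→HKD→CNY: 0.1212 × 9.911 × 0.8419 = 1.01130
CNY→EUR→NZD→CNY: 0.1212 × 1.692 × 4.77 = 0.97819
NZD→HKD→EUR→NZD: 5.565 × 0.1007 × 1.692 = 0.94819
CNY→NZD→HKD→CNY: 0.2007 × 5.565 × 0.8419 = 0.94031
Maximum is NZD→EUR→HKD→NZD at 1.1408; arbitrage exists.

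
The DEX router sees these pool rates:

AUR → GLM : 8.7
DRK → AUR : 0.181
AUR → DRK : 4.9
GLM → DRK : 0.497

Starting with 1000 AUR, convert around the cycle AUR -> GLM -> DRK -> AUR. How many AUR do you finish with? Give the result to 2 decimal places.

782.63

1000 AUR × 8.7 = 8700 GLM
8700 GLM × 0.497 = 4323.9 DRK
4323.9 DRK × 0.181 = 782.6259 AUR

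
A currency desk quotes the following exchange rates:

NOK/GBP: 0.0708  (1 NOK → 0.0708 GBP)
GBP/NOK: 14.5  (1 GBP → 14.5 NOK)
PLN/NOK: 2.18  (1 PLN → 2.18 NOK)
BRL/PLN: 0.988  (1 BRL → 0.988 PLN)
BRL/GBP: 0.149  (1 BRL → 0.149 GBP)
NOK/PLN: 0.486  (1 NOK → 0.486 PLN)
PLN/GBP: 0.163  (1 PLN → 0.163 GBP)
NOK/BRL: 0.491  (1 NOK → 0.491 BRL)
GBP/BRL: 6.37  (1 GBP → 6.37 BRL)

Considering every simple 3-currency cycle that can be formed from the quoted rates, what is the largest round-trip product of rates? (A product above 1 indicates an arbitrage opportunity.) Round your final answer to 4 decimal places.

PLN→GBP→NOK→PLN: 0.163 × 14.5 × 0.486 = 1.14866
BRL→GBP→NOK→BRL: 0.149 × 14.5 × 0.491 = 1.06081
BRL→PLN→NOK→BRL: 0.988 × 2.18 × 0.491 = 1.05754
BRL→PLN→GBP→BRL: 0.988 × 0.163 × 6.37 = 1.02585
Maximum is PLN→GBP→NOK→PLN at 1.1487; arbitrage exists.

1.1487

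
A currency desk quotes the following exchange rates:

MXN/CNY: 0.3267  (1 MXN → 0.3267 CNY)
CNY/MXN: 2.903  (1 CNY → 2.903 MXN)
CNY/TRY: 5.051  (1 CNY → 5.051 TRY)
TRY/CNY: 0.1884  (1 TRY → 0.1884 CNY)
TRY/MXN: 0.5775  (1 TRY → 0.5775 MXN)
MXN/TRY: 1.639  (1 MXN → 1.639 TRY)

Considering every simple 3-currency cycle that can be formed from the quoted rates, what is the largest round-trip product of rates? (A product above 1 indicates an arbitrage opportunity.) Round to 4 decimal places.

0.9530

TRY→MXN→CNY→TRY: 0.5775 × 0.3267 × 5.051 = 0.95297
TRY→CNY→MXN→TRY: 0.1884 × 2.903 × 1.639 = 0.89641
Maximum is TRY→MXN→CNY→TRY at 0.9530; no arbitrage — every cycle loses value.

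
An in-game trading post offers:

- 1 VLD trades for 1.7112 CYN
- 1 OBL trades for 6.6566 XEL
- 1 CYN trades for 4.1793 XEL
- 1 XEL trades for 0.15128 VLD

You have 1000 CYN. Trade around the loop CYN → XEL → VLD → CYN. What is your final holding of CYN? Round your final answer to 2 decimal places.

1000 CYN × 4.1793 = 4179.3 XEL
4179.3 XEL × 0.15128 = 632.244504 VLD
632.244504 VLD × 1.7112 = 1081.8967952448 CYN

1081.90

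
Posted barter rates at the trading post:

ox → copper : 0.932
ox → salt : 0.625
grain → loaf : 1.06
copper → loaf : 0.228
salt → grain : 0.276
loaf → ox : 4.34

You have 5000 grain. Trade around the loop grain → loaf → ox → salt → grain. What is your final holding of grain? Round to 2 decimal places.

3967.85

5000 grain × 1.06 = 5300 loaf
5300 loaf × 4.34 = 23002 ox
23002 ox × 0.625 = 14376.25 salt
14376.25 salt × 0.276 = 3967.845 grain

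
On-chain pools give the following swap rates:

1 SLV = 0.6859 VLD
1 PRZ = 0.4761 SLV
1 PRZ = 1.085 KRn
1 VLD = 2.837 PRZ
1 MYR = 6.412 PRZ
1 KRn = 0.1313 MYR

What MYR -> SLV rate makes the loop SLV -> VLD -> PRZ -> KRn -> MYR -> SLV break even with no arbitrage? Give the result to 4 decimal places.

Known legs of the cycle: 0.6859 × 2.837 × 1.085 × 0.1313 = 0.27721364476715
For no arbitrage the full-cycle product must be 1, so the missing rate is 1 / 0.27721364476715 ≈ 3.607326.

3.6073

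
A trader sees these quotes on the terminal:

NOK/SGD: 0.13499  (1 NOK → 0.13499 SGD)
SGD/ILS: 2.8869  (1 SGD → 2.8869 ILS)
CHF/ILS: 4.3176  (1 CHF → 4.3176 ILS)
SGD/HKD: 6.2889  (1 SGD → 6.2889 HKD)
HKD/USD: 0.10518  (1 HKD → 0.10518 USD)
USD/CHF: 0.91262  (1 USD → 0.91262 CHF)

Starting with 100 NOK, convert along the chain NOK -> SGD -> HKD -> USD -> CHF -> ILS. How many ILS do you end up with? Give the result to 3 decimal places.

35.184

100 NOK × 0.13499 = 13.499 SGD
13.499 SGD × 6.2889 = 84.8938611 HKD
84.8938611 HKD × 0.10518 = 8.929136310498 USD
8.929136310498 USD × 0.91262 = 8.14890837968668476 CHF
8.14890837968668476 CHF × 4.3176 = 35.183726820135230119776 ILS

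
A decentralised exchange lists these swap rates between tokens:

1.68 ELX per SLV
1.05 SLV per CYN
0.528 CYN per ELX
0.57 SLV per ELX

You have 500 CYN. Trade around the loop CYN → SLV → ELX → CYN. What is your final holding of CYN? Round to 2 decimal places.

500 CYN × 1.05 = 525 SLV
525 SLV × 1.68 = 882 ELX
882 ELX × 0.528 = 465.696 CYN

465.70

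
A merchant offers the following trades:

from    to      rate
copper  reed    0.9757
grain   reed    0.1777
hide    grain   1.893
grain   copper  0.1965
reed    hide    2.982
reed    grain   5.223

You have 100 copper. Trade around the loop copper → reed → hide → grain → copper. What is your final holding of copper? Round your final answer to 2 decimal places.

100 copper × 0.9757 = 97.57 reed
97.57 reed × 2.982 = 290.95374 hide
290.95374 hide × 1.893 = 550.77542982 grain
550.77542982 grain × 0.1965 = 108.22737195963 copper

108.23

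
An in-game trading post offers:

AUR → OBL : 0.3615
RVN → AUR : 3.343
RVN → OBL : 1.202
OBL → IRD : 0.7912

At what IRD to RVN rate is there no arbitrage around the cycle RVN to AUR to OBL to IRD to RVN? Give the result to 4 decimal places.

Known legs of the cycle: 3.343 × 0.3615 × 0.7912 = 0.9561608484
For no arbitrage the full-cycle product must be 1, so the missing rate is 1 / 0.9561608484 ≈ 1.045849.

1.0458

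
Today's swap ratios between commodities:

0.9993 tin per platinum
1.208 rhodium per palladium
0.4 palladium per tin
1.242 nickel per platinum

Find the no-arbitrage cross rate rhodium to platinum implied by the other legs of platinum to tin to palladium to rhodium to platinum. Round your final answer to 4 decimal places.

2.0710

Known legs of the cycle: 0.9993 × 0.4 × 1.208 = 0.48286176
For no arbitrage the full-cycle product must be 1, so the missing rate is 1 / 0.48286176 ≈ 2.070986.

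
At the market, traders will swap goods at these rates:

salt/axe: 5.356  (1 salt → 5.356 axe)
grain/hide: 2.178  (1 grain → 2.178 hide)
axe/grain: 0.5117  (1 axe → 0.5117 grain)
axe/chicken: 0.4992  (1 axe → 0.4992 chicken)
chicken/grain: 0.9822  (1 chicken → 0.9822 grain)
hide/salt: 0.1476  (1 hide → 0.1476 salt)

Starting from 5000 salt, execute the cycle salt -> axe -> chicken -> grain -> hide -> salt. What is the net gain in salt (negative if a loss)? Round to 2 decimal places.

5000 salt × 5.356 = 26780 axe
26780 axe × 0.4992 = 13368.576 chicken
13368.576 chicken × 0.9822 = 13130.6153472 grain
13130.6153472 grain × 2.178 = 28598.4802262016 hide
28598.4802262016 hide × 0.1476 = 4221.13568138735616 salt
Net change: 4221.13568138735616 − 5000 = -778.86431861264384 salt

-778.86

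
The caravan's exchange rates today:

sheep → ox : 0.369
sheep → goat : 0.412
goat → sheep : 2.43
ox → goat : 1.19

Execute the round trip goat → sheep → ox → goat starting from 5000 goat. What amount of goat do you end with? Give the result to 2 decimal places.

5335.19

5000 goat × 2.43 = 12150 sheep
12150 sheep × 0.369 = 4483.35 ox
4483.35 ox × 1.19 = 5335.1865 goat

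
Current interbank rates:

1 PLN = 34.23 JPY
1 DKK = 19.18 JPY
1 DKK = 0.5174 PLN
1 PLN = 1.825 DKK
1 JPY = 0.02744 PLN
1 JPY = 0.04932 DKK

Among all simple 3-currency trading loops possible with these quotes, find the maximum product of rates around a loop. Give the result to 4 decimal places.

JPY→PLN→DKK→JPY: 0.02744 × 1.825 × 19.18 = 0.96050
JPY→DKK→PLN→JPY: 0.04932 × 0.5174 × 34.23 = 0.87349
Maximum is JPY→PLN→DKK→JPY at 0.9605; no arbitrage — every cycle loses value.

0.9605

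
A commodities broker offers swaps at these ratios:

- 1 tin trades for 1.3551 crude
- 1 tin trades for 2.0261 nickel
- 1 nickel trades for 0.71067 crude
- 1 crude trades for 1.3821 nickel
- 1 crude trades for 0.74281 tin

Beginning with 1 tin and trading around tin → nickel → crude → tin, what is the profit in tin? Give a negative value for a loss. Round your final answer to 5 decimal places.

0.06956

1 tin × 2.0261 = 2.0261 nickel
2.0261 nickel × 0.71067 = 1.439888487 crude
1.439888487 crude × 0.74281 = 1.06956356702847 tin
Net change: 1.06956356702847 − 1 = 0.06956356702847 tin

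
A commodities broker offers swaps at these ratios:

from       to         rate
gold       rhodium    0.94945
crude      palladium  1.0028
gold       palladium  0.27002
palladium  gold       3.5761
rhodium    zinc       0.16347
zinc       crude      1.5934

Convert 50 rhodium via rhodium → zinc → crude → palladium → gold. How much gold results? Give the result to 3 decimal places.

46.704

50 rhodium × 0.16347 = 8.1735 zinc
8.1735 zinc × 1.5934 = 13.0236549 crude
13.0236549 crude × 1.0028 = 13.06012113372 palladium
13.06012113372 palladium × 3.5761 = 46.704299186296092 gold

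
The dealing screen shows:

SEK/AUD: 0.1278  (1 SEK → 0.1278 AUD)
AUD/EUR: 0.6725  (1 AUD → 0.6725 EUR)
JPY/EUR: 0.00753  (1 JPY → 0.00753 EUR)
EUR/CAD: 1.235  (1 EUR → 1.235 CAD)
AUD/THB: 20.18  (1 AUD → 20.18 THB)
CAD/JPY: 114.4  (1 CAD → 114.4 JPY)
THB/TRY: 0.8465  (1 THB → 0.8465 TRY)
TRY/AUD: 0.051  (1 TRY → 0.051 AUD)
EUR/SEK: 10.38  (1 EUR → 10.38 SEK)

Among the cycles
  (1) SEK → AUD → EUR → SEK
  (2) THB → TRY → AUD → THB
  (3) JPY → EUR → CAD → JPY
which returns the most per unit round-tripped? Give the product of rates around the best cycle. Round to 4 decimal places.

1.0639

(1) 0.1278 × 0.6725 × 10.38 = 0.89211
(2) 0.8465 × 0.051 × 20.18 = 0.87120
(3) 0.00753 × 1.235 × 114.4 = 1.06387
Highest is cycle (3) at 1.0639 (>1, arbitrage).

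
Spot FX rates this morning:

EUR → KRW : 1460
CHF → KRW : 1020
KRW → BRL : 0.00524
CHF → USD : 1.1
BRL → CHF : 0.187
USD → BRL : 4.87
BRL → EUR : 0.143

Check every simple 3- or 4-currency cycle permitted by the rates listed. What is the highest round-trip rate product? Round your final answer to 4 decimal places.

1.0940

BRL→EUR→KRW→BRL: 0.143 × 1460 × 0.00524 = 1.09401
USD→BRL→CHF→USD: 4.87 × 0.187 × 1.1 = 1.00176
BRL→CHF→KRW→BRL: 0.187 × 1020 × 0.00524 = 0.99948
Maximum is BRL→EUR→KRW→BRL at 1.0940; arbitrage exists.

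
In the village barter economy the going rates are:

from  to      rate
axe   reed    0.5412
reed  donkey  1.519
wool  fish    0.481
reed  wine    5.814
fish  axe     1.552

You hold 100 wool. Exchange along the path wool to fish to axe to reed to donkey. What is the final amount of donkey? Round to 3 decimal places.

61.369

100 wool × 0.481 = 48.1 fish
48.1 fish × 1.552 = 74.6512 axe
74.6512 axe × 0.5412 = 40.40122944 reed
40.40122944 reed × 1.519 = 61.36946751936 donkey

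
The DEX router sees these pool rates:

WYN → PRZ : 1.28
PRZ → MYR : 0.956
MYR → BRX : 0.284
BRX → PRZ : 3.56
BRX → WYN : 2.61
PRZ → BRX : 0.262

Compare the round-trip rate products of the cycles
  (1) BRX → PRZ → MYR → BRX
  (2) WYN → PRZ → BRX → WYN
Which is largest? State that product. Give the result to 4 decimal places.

(1) 3.56 × 0.956 × 0.284 = 0.96655
(2) 1.28 × 0.262 × 2.61 = 0.87529
Highest is cycle (1) at 0.9666 (≤1, no arbitrage).

0.9666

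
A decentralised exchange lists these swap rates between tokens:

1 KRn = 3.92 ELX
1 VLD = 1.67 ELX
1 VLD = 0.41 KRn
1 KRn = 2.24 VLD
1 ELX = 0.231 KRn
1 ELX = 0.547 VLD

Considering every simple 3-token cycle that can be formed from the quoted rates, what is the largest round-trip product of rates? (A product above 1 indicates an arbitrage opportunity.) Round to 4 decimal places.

0.8791

VLD→KRn→ELX→VLD: 0.41 × 3.92 × 0.547 = 0.87914
VLD→ELX→KRn→VLD: 1.67 × 0.231 × 2.24 = 0.86412
Maximum is VLD→KRn→ELX→VLD at 0.8791; no arbitrage — every cycle loses value.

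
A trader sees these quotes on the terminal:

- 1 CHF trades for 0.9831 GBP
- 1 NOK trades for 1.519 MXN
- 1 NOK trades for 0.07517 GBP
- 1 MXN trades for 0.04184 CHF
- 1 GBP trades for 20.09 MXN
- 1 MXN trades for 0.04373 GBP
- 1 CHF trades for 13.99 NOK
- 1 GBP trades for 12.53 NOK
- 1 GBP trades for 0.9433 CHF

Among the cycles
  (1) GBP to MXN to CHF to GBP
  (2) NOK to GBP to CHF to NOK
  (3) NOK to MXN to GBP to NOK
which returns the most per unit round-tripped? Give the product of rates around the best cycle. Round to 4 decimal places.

0.9920

(1) 20.09 × 0.04184 × 0.9831 = 0.82636
(2) 0.07517 × 0.9433 × 13.99 = 0.99200
(3) 1.519 × 0.04373 × 12.53 = 0.83232
Highest is cycle (2) at 0.9920 (≤1, no arbitrage).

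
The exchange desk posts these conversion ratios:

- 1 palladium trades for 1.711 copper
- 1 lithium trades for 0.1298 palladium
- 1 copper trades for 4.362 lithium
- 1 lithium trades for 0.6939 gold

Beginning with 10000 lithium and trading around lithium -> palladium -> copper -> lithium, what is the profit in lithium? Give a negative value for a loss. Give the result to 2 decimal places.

10000 lithium × 0.1298 = 1298 palladium
1298 palladium × 1.711 = 2220.878 copper
2220.878 copper × 4.362 = 9687.469836 lithium
Net change: 9687.469836 − 10000 = -312.530164 lithium

-312.53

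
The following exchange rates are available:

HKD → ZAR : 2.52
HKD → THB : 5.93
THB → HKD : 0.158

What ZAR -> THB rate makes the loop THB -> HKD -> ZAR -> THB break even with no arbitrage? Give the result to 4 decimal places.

Known legs of the cycle: 0.158 × 2.52 = 0.39816
For no arbitrage the full-cycle product must be 1, so the missing rate is 1 / 0.39816 ≈ 2.511553.

2.5116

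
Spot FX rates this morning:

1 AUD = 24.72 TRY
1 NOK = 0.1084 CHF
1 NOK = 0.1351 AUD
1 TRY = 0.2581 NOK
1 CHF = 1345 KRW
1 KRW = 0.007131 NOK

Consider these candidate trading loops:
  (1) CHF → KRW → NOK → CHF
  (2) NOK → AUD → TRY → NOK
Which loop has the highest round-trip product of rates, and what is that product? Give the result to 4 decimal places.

(1) 1345 × 0.007131 × 0.1084 = 1.03969
(2) 0.1351 × 24.72 × 0.2581 = 0.86197
Highest is cycle (1) at 1.0397 (>1, arbitrage).

1.0397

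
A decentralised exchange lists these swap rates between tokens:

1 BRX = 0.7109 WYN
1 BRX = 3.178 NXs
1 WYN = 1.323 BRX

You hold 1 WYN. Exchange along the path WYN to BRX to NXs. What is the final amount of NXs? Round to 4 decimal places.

1 WYN × 1.323 = 1.323 BRX
1.323 BRX × 3.178 = 4.204494 NXs

4.2045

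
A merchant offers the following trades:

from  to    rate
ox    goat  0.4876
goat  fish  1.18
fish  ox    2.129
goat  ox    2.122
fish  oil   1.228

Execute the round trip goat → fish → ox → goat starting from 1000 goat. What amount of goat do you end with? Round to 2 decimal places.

1224.96

1000 goat × 1.18 = 1180 fish
1180 fish × 2.129 = 2512.22 ox
2512.22 ox × 0.4876 = 1224.958472 goat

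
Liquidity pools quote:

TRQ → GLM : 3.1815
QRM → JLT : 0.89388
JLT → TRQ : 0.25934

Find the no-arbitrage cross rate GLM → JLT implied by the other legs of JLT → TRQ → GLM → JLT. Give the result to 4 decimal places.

1.2120

Known legs of the cycle: 0.25934 × 3.1815 = 0.82509021
For no arbitrage the full-cycle product must be 1, so the missing rate is 1 / 0.82509021 ≈ 1.211989.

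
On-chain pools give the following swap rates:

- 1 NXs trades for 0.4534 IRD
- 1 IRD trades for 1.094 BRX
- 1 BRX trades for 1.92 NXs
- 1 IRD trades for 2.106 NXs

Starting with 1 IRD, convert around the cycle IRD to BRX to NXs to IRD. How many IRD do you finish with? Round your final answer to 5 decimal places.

1 IRD × 1.094 = 1.094 BRX
1.094 BRX × 1.92 = 2.10048 NXs
2.10048 NXs × 0.4534 = 0.952357632 IRD

0.95236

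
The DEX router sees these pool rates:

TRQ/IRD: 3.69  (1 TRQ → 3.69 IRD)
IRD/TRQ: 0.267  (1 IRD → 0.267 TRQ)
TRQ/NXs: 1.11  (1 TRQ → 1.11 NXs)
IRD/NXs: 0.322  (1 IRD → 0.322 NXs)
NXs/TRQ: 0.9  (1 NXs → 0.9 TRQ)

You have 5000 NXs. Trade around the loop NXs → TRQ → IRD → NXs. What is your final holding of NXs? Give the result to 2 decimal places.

5000 NXs × 0.9 = 4500 TRQ
4500 TRQ × 3.69 = 16605 IRD
16605 IRD × 0.322 = 5346.81 NXs

5346.81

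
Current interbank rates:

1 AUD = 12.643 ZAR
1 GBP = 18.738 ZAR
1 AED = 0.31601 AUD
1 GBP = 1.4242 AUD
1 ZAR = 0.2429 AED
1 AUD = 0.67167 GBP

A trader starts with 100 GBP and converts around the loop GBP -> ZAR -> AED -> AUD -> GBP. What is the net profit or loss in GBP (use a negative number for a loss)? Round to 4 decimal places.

100 GBP × 18.738 = 1873.8 ZAR
1873.8 ZAR × 0.2429 = 455.14602 AED
455.14602 AED × 0.31601 = 143.8306937802 AUD
143.8306937802 AUD × 0.67167 = 96.606762091346934 GBP
Net change: 96.606762091346934 − 100 = -3.393237908653066 GBP

-3.3932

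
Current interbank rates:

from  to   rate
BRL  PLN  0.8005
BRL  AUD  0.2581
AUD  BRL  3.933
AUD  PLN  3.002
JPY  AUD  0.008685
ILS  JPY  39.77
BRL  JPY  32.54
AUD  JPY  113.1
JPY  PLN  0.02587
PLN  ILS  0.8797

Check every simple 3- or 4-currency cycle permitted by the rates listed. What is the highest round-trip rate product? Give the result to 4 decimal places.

1.1115

AUD→BRL→JPY→AUD: 3.933 × 32.54 × 0.008685 = 1.11150
PLN→ILS→JPY→AUD→PLN: 0.8797 × 39.77 × 0.008685 × 3.002 = 0.91216
PLN→ILS→JPY→PLN: 0.8797 × 39.77 × 0.02587 = 0.90508
Maximum is AUD→BRL→JPY→AUD at 1.1115; arbitrage exists.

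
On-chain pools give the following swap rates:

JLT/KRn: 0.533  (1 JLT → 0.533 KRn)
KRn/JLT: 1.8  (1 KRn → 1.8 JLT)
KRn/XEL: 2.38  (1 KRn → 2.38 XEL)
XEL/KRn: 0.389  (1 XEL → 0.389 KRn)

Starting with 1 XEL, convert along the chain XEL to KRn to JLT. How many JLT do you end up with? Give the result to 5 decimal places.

1 XEL × 0.389 = 0.389 KRn
0.389 KRn × 1.8 = 0.7002 JLT

0.70020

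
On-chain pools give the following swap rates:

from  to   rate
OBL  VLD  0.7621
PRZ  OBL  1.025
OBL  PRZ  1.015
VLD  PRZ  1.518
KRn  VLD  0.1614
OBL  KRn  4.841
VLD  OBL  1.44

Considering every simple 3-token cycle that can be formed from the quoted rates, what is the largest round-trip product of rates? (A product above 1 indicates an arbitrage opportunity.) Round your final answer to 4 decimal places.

OBL→VLD→PRZ→OBL: 0.7621 × 1.518 × 1.025 = 1.18579
OBL→KRn→VLD→OBL: 4.841 × 0.1614 × 1.44 = 1.12513
Maximum is OBL→VLD→PRZ→OBL at 1.1858; arbitrage exists.

1.1858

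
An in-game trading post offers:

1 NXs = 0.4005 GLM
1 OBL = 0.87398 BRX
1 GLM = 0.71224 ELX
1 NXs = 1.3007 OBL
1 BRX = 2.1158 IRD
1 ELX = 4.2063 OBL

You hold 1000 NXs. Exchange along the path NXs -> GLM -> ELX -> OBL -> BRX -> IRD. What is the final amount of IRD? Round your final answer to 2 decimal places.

2218.73

1000 NXs × 0.4005 = 400.5 GLM
400.5 GLM × 0.71224 = 285.25212 ELX
285.25212 ELX × 4.2063 = 1199.855992356 OBL
1199.855992356 OBL × 0.87398 = 1048.65014019929688 BRX
1048.65014019929688 BRX × 2.1158 = 2218.733966633672338704 IRD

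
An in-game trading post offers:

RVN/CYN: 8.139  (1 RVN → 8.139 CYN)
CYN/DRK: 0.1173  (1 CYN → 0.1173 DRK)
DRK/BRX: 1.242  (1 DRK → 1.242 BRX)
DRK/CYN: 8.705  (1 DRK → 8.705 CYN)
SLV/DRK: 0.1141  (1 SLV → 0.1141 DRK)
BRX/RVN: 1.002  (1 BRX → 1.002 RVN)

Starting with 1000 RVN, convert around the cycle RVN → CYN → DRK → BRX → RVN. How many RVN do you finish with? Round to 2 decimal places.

1000 RVN × 8.139 = 8139 CYN
8139 CYN × 0.1173 = 954.7047 DRK
954.7047 DRK × 1.242 = 1185.7432374 BRX
1185.7432374 BRX × 1.002 = 1188.1147238748 RVN

1188.11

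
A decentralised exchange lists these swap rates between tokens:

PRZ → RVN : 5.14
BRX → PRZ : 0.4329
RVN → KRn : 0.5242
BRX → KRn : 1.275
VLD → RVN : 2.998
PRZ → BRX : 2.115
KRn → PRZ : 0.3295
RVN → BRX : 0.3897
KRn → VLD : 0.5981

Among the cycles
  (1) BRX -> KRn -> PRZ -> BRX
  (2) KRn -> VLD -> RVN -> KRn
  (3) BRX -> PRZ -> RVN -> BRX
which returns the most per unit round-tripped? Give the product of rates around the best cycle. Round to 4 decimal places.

(1) 1.275 × 0.3295 × 2.115 = 0.88854
(2) 0.5981 × 2.998 × 0.5242 = 0.93995
(3) 0.4329 × 5.14 × 0.3897 = 0.86712
Highest is cycle (2) at 0.9399 (≤1, no arbitrage).

0.9399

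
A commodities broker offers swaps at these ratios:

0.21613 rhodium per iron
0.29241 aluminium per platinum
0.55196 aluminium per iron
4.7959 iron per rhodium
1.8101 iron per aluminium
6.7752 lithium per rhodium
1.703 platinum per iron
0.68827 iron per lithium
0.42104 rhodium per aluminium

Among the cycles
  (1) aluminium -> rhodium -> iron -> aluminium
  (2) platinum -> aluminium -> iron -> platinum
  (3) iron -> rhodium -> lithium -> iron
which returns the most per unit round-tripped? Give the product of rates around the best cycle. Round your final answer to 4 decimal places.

(1) 0.42104 × 4.7959 × 0.55196 = 1.11455
(2) 0.29241 × 1.8101 × 1.703 = 0.90138
(3) 0.21613 × 6.7752 × 0.68827 = 1.00785
Highest is cycle (1) at 1.1146 (>1, arbitrage).

1.1146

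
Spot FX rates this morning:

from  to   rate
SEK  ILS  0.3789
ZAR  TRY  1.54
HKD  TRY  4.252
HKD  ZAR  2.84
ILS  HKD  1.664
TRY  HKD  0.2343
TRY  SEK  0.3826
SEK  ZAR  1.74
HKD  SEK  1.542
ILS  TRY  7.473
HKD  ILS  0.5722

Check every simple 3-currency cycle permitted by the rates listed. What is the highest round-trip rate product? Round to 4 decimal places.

1.0833

ILS→TRY→SEK→ILS: 7.473 × 0.3826 × 0.3789 = 1.08334
ZAR→TRY→SEK→ZAR: 1.54 × 0.3826 × 1.74 = 1.02521
HKD→ZAR→TRY→HKD: 2.84 × 1.54 × 0.2343 = 1.02473
HKD→ILS→TRY→HKD: 0.5722 × 7.473 × 0.2343 = 1.00188
HKD→SEK→ILS→HKD: 1.542 × 0.3789 × 1.664 = 0.97221
Maximum is ILS→TRY→SEK→ILS at 1.0833; arbitrage exists.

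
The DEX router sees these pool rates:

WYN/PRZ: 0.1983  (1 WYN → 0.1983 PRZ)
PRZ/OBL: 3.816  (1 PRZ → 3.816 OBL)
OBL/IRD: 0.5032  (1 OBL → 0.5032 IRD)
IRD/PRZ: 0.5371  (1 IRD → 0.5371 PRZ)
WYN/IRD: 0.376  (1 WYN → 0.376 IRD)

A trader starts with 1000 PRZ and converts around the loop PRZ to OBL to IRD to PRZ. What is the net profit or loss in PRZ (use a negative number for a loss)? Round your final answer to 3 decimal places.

31.345

1000 PRZ × 3.816 = 3816 OBL
3816 OBL × 0.5032 = 1920.2112 IRD
1920.2112 IRD × 0.5371 = 1031.34543552 PRZ
Net change: 1031.34543552 − 1000 = 31.34543552 PRZ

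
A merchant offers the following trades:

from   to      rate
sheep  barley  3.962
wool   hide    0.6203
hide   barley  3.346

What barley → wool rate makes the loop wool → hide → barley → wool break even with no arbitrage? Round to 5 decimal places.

0.48181

Known legs of the cycle: 0.6203 × 3.346 = 2.0755238
For no arbitrage the full-cycle product must be 1, so the missing rate is 1 / 2.0755238 ≈ 0.4818061.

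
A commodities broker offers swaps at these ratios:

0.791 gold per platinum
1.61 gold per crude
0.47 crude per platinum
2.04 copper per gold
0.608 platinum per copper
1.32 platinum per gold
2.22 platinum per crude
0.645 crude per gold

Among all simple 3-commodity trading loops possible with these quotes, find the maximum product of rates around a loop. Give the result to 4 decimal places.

1.1326

crude→platinum→gold→crude: 2.22 × 0.791 × 0.645 = 1.13263
crude→gold→platinum→crude: 1.61 × 1.32 × 0.47 = 0.99884
copper→platinum→gold→copper: 0.608 × 0.791 × 2.04 = 0.98109
Maximum is crude→platinum→gold→crude at 1.1326; arbitrage exists.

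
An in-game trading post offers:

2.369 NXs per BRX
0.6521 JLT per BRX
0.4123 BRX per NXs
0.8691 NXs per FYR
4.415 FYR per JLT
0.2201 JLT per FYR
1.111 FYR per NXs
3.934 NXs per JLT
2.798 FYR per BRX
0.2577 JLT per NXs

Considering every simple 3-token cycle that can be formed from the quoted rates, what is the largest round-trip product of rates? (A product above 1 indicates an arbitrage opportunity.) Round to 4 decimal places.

NXs→BRX→JLT→NXs: 0.4123 × 0.6521 × 3.934 = 1.05770
NXs→BRX→FYR→NXs: 0.4123 × 2.798 × 0.8691 = 1.00261
NXs→JLT→FYR→NXs: 0.2577 × 4.415 × 0.8691 = 0.98881
NXs→FYR→JLT→NXs: 1.111 × 0.2201 × 3.934 = 0.96199
Maximum is NXs→BRX→JLT→NXs at 1.0577; arbitrage exists.

1.0577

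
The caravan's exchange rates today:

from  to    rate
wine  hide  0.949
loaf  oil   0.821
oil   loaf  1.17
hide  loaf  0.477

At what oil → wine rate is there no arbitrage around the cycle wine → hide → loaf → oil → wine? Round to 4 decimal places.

Known legs of the cycle: 0.949 × 0.477 × 0.821 = 0.371644533
For no arbitrage the full-cycle product must be 1, so the missing rate is 1 / 0.371644533 ≈ 2.690743.

2.6907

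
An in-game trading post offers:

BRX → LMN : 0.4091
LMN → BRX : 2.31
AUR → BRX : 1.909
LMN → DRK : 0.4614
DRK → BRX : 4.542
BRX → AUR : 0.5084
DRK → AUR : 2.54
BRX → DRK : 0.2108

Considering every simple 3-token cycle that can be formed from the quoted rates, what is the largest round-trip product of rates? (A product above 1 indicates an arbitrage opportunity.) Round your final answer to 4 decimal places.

DRK→AUR→BRX→DRK: 2.54 × 1.909 × 0.2108 = 1.02214
DRK→BRX→LMN→DRK: 4.542 × 0.4091 × 0.4614 = 0.85734
Maximum is DRK→AUR→BRX→DRK at 1.0221; arbitrage exists.

1.0221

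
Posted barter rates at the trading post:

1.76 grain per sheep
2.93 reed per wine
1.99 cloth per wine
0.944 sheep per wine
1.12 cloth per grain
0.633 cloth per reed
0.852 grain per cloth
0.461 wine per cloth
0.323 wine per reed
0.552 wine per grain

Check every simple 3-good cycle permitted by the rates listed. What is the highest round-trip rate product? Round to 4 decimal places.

0.9359

grain→wine→cloth→grain: 0.552 × 1.99 × 0.852 = 0.93590
sheep→grain→wine→sheep: 1.76 × 0.552 × 0.944 = 0.91711
reed→cloth→wine→reed: 0.633 × 0.461 × 2.93 = 0.85501
Maximum is grain→wine→cloth→grain at 0.9359; no arbitrage — every cycle loses value.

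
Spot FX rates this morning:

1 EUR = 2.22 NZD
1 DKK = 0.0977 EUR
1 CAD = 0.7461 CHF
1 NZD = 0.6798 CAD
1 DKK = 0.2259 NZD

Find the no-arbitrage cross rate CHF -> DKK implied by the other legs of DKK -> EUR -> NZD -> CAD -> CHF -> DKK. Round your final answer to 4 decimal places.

Known legs of the cycle: 0.0977 × 2.22 × 0.6798 × 0.7461 = 0.11000837218932
For no arbitrage the full-cycle product must be 1, so the missing rate is 1 / 0.11000837218932 ≈ 9.090217.

9.0902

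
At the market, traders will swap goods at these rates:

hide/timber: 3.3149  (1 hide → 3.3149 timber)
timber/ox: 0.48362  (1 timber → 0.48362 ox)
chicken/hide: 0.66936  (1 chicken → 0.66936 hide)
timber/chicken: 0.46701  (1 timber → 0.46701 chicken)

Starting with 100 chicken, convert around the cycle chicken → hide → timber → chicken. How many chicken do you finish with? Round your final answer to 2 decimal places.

103.62

100 chicken × 0.66936 = 66.936 hide
66.936 hide × 3.3149 = 221.8861464 timber
221.8861464 timber × 0.46701 = 103.623049230264 chicken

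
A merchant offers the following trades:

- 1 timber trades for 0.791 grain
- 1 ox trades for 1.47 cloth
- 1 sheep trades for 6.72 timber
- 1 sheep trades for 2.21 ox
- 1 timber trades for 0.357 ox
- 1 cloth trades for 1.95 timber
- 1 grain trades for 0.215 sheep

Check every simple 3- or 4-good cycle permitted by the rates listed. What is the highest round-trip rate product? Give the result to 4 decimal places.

1.1428

timber→grain→sheep→timber: 0.791 × 0.215 × 6.72 = 1.14284
timber→ox→cloth→timber: 0.357 × 1.47 × 1.95 = 1.02334
Maximum is timber→grain→sheep→timber at 1.1428; arbitrage exists.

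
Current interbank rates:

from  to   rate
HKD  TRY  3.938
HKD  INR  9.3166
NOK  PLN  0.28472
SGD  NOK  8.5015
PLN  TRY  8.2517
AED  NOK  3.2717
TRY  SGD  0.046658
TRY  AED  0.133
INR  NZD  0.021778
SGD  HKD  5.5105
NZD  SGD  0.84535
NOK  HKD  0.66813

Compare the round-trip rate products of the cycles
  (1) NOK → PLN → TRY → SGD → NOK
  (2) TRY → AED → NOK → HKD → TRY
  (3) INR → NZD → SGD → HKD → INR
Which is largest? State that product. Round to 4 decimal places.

(1) 0.28472 × 8.2517 × 0.046658 × 8.5015 = 0.93193
(2) 0.133 × 3.2717 × 0.66813 × 3.938 = 1.14488
(3) 0.021778 × 0.84535 × 5.5105 × 9.3166 = 0.94515
Highest is cycle (2) at 1.1449 (>1, arbitrage).

1.1449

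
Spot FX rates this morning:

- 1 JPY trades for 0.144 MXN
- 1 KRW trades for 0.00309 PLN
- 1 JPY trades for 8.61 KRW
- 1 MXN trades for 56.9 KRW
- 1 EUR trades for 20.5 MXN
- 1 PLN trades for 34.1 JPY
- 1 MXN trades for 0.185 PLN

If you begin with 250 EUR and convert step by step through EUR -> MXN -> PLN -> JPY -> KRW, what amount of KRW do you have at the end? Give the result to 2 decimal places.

278370.45

250 EUR × 20.5 = 5125 MXN
5125 MXN × 0.185 = 948.125 PLN
948.125 PLN × 34.1 = 32331.0625 JPY
32331.0625 JPY × 8.61 = 278370.448125 KRW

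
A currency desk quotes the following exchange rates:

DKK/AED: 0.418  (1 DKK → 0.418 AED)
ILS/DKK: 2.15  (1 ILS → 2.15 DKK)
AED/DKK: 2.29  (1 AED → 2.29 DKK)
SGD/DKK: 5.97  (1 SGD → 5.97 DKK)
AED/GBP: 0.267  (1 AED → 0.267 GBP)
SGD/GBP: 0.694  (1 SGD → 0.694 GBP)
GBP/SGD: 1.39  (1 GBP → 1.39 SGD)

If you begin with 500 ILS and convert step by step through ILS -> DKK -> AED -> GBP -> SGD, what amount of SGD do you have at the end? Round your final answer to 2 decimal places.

500 ILS × 2.15 = 1075 DKK
1075 DKK × 0.418 = 449.35 AED
449.35 AED × 0.267 = 119.97645 GBP
119.97645 GBP × 1.39 = 166.7672655 SGD

166.77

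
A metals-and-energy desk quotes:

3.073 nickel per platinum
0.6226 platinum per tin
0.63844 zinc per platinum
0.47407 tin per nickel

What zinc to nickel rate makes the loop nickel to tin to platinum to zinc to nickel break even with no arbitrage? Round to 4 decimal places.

Known legs of the cycle: 0.47407 × 0.6226 × 0.63844 = 0.18843938514808
For no arbitrage the full-cycle product must be 1, so the missing rate is 1 / 0.18843938514808 ≈ 5.306746.

5.3067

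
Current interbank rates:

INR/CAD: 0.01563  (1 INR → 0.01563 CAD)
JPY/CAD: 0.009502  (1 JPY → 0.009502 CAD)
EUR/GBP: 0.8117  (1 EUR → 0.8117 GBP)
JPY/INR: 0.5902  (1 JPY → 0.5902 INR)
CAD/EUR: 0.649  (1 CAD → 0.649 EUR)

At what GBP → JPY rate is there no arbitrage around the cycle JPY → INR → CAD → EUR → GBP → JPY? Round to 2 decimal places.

205.78

Known legs of the cycle: 0.5902 × 0.01563 × 0.649 × 0.8117 = 0.0048595765304658
For no arbitrage the full-cycle product must be 1, so the missing rate is 1 / 0.0048595765304658 ≈ 205.7792.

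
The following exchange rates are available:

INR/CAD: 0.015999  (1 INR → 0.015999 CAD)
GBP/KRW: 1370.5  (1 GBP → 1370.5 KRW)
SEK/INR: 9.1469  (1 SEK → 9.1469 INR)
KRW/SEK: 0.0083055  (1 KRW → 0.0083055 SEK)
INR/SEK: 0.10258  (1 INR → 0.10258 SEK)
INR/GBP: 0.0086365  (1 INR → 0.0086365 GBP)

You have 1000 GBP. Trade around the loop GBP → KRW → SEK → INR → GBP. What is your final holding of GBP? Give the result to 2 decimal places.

1000 GBP × 1370.5 = 1370500 KRW
1370500 KRW × 0.0083055 = 11382.68775 SEK
11382.68775 SEK × 9.1469 = 104116.306580475 INR
104116.306580475 INR × 0.0086365 = 899.2004817822723375 GBP

899.20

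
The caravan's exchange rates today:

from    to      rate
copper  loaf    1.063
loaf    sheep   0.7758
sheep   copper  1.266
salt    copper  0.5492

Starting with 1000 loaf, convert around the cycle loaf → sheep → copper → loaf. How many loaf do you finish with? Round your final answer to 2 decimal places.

1044.04

1000 loaf × 0.7758 = 775.8 sheep
775.8 sheep × 1.266 = 982.1628 copper
982.1628 copper × 1.063 = 1044.0390564 loaf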